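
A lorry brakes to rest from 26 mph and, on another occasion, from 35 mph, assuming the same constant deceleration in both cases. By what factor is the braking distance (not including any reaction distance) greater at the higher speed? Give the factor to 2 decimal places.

Factor ≈ 1.81

Braking distance d = v²/(2a), so with a fixed, d ∝ v².
Factor = (35/26)² = 1.3462² = 1.8123.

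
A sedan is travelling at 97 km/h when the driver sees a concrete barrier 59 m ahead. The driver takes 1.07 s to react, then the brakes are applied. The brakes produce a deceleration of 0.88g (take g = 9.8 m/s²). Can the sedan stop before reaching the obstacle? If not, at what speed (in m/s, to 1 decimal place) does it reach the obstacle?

No — it strikes the obstacle at 14.3 m/s

97 km/h ÷ 3.6 = 26.9444 m/s.
a = 0.88 × 9.8 = 8.624 m/s².
Reaction distance = 26.9444 × 1.07 = 28.831 m.
Braking distance needed to stop: v²/(2a) = 726.001 / 17.248 = 42.092 m, so total needed = 28.831 + 42.092 = 70.923 m > 59 m — it cannot stop.
Distance remaining when braking begins: 59 − 28.831 = 30.169 m.
v² = v₀² − 2a·d = 726.001 − 2 × 8.624 × 30.169 = 205.646 m²/s².
v = √205.646 = 14.340 m/s.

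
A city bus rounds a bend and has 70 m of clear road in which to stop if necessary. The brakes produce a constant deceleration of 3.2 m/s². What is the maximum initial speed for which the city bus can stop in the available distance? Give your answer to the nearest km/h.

Maximum speed ≈ 76 km/h

v²/(2a) = d ⇒ v = √(2 × 3.200 × 70) = √448.00 = 21.1660 m/s.
21.1660 m/s × 3.6 = 76.198 km/h.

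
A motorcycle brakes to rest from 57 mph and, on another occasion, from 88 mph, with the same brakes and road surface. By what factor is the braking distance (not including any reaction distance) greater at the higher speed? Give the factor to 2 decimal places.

Factor ≈ 2.38

Braking distance d = v²/(2a), so with a fixed, d ∝ v².
Factor = (88/57)² = 1.5439² = 2.3836.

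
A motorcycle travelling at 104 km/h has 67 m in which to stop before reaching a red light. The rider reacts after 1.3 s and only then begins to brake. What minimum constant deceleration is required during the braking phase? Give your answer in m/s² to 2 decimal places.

104 km/h ÷ 3.6 = 28.8889 m/s.
Distance covered during reaction = 28.8889 × 1.3 = 37.556 m.
Distance available for braking: 67 − 37.556 = 29.444 m.
v² = 2a·d ⇒ a = v²/(2d) = 28.8889² / (2 × 29.444) = 834.569 / 58.888 = 14.1721 m/s².

Required deceleration ≈ 14.17 m/s²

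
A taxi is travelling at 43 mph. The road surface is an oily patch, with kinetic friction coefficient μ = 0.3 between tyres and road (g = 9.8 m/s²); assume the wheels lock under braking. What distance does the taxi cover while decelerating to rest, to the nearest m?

43 mph × 0.44704 = 19.2227 m/s.
a = μg = 0.3 × 9.8 = 2.940 m/s².
Braking distance = v²/(2a) = 19.2227² / (2 × 2.940) = 369.512 / 5.880 = 62.842 m.

Braking distance ≈ 63 m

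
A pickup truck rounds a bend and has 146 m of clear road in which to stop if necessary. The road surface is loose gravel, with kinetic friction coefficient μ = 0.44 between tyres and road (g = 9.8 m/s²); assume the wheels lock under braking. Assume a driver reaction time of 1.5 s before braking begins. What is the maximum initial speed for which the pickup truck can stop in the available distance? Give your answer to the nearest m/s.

Maximum speed ≈ 30 m/s

a = μg = 0.44 × 9.8 = 4.312 m/s².
Stopping distance: v·t_r + v²/(2a) = 146 with t_r = 1.5 s and a = 4.312 m/s².
So v² + 12.936 v − 1259.10 = 0.
Positive root: v = −a·t_r + √((a·t_r)² + 2a·d) = −6.468 + √(41.835 + 1259.10) = 29.6005 m/s.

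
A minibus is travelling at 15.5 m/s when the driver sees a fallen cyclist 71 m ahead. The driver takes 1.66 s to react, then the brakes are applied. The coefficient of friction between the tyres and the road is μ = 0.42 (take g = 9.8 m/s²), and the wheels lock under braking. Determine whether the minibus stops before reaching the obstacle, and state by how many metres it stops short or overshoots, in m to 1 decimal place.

Yes — it stops 16.1 m short of the obstacle

a = μg = 0.42 × 9.8 = 4.116 m/s².
Reaction distance = 15.5000 × 1.66 = 25.730 m.
Braking distance = v²/(2a) = 240.250 / 8.232 = 29.185 m.
Total stopping distance = 25.730 + 29.185 = 54.915 m, vs 71 m available — it stops with 71 − 54.915 = 16.085 m to spare.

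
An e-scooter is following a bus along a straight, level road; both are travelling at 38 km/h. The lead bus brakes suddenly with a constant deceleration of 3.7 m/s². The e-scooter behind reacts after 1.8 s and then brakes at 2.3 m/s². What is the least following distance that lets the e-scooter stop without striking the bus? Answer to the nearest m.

Minimum gap ≈ 28 m

38 km/h ÷ 3.6 = 10.5556 m/s.
Leader travels v²/(2a_L) = 111.421 / 7.400 = 15.057 m before stopping.
Follower covers v·t_r = 10.5556 × 1.8 = 19.000 m while reacting, then v²/(2a_F) = 111.421 / 4.600 = 24.222 m while braking, for a total of 19.000 + 24.222 = 43.222 m.
Since a_F ≤ a_L and the follower starts braking later, the follower is never slower than the leader, so the closest approach is when both have stopped.
Minimum gap = 43.222 − 15.057 = 28.165 m.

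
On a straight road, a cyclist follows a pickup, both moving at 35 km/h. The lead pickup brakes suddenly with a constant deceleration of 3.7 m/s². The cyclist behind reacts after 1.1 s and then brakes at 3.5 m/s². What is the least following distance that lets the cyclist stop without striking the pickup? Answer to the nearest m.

Minimum gap ≈ 11 m

35 km/h ÷ 3.6 = 9.7222 m/s.
Leader travels v²/(2a_L) = 94.521 / 7.400 = 12.773 m before stopping.
Follower covers v·t_r = 9.7222 × 1.1 = 10.694 m while reacting, then v²/(2a_F) = 94.521 / 7.000 = 13.503 m while braking, for a total of 10.694 + 13.503 = 24.197 m.
Since a_F ≤ a_L and the follower starts braking later, the follower is never slower than the leader, so the closest approach is when both have stopped.
Minimum gap = 24.197 − 12.773 = 11.424 m.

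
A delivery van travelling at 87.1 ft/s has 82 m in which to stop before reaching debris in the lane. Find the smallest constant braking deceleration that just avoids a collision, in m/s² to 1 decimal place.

87.1 ft/s × 0.3048 = 26.5481 m/s.
v² = 2a·d ⇒ a = v²/(2d) = 26.5481² / (2 × 82.000) = 704.802 / 164.000 = 4.2976 m/s².

Required deceleration ≈ 4.3 m/s²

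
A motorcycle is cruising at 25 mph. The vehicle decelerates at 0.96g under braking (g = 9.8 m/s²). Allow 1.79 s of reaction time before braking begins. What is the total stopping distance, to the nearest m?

Total stopping distance ≈ 27 m

25 mph × 0.44704 = 11.1760 m/s.
a = 0.96 × 9.8 = 9.408 m/s².
Reaction distance = v·t_r = 11.1760 × 1.79 = 20.005 m.
Braking distance = v²/(2a) = 11.1760² / (2 × 9.408) = 124.903 / 18.816 = 6.638 m.
Total = 20.005 + 6.638 = 26.643 m.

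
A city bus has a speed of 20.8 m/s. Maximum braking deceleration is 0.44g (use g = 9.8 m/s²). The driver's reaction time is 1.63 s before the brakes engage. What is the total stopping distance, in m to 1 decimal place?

Total stopping distance ≈ 84.1 m

a = 0.44 × 9.8 = 4.312 m/s².
Reaction distance = v·t_r = 20.8000 × 1.63 = 33.904 m.
Braking distance = v²/(2a) = 20.8000² / (2 × 4.312) = 432.640 / 8.624 = 50.167 m.
Total = 33.904 + 50.167 = 84.071 m.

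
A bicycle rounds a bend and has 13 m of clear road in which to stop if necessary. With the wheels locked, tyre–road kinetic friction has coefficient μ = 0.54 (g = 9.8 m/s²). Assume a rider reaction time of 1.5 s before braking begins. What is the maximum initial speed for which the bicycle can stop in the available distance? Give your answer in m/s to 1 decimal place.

a = μg = 0.54 × 9.8 = 5.292 m/s².
Stopping distance: v·t_r + v²/(2a) = 13 with t_r = 1.5 s and a = 5.292 m/s².
So v² + 15.876 v − 137.59 = 0.
Positive root: v = −a·t_r + √((a·t_r)² + 2a·d) = −7.938 + √(63.012 + 137.59) = 6.2254 m/s.

Maximum speed ≈ 6.2 m/s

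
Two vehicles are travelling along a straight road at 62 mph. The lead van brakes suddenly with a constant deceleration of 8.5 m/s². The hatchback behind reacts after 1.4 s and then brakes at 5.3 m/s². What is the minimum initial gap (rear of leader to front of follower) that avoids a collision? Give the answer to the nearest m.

62 mph × 0.44704 = 27.7165 m/s.
Leader travels v²/(2a_L) = 768.204 / 17.000 = 45.188 m before stopping.
Follower covers v·t_r = 27.7165 × 1.4 = 38.803 m while reacting, then v²/(2a_F) = 768.204 / 10.600 = 72.472 m while braking, for a total of 38.803 + 72.472 = 111.275 m.
Since a_F ≤ a_L and the follower starts braking later, the follower is never slower than the leader, so the closest approach is when both have stopped.
Minimum gap = 111.275 − 45.188 = 66.087 m.

Minimum gap ≈ 66 m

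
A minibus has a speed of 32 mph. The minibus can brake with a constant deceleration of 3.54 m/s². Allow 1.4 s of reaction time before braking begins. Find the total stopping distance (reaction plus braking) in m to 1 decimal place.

32 mph × 0.44704 = 14.3053 m/s.
Reaction distance = v·t_r = 14.3053 × 1.4 = 20.027 m.
Braking distance = v²/(2a) = 14.3053² / (2 × 3.540) = 204.642 / 7.080 = 28.904 m.
Total = 20.027 + 28.904 = 48.931 m.

Total stopping distance ≈ 48.9 m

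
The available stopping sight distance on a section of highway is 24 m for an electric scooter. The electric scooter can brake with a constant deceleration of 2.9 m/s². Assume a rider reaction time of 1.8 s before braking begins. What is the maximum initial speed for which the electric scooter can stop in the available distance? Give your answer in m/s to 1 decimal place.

Stopping distance: v·t_r + v²/(2a) = 24 with t_r = 1.8 s and a = 2.900 m/s².
So v² + 10.440 v − 139.20 = 0.
Positive root: v = −a·t_r + √((a·t_r)² + 2a·d) = −5.220 + √(27.248 + 139.20) = 7.6815 m/s.

Maximum speed ≈ 7.7 m/s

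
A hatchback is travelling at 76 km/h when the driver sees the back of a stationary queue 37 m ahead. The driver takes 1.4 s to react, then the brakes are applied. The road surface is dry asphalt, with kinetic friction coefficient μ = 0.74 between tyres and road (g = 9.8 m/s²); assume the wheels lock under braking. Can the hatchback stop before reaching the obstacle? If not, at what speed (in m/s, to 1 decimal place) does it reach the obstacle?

76 km/h ÷ 3.6 = 21.1111 m/s.
a = μg = 0.74 × 9.8 = 7.252 m/s².
Reaction distance = 21.1111 × 1.4 = 29.556 m.
Braking distance needed to stop: v²/(2a) = 445.679 / 14.504 = 30.728 m, so total needed = 29.556 + 30.728 = 60.284 m > 37 m — it cannot stop.
Distance remaining when braking begins: 37 − 29.556 = 7.444 m.
v² = v₀² − 2a·d = 445.679 − 2 × 7.252 × 7.444 = 337.711 m²/s².
v = √337.711 = 18.377 m/s.

No — it strikes the obstacle at 18.4 m/s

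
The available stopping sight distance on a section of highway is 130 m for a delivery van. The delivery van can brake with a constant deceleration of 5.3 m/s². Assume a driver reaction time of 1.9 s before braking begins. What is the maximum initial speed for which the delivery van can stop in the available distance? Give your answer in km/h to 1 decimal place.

Maximum speed ≈ 102.2 km/h

Stopping distance: v·t_r + v²/(2a) = 130 with t_r = 1.9 s and a = 5.300 m/s².
So v² + 20.140 v − 1378.00 = 0.
Positive root: v = −a·t_r + √((a·t_r)² + 2a·d) = −10.070 + √(101.405 + 1378.00) = 28.3930 m/s.
28.3930 m/s × 3.6 = 102.215 km/h.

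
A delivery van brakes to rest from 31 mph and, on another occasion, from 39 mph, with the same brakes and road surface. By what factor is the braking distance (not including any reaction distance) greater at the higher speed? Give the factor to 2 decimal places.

Braking distance d = v²/(2a), so with a fixed, d ∝ v².
Factor = (39/31)² = 1.2581² = 1.5828.

Factor ≈ 1.58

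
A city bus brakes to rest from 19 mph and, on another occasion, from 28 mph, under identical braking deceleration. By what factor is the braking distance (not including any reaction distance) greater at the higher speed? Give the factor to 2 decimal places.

Factor ≈ 2.17

Braking distance d = v²/(2a), so with a fixed, d ∝ v².
Factor = (28/19)² = 1.4737² = 2.1718.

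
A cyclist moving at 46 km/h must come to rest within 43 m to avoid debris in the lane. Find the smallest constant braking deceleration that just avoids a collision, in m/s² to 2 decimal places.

Required deceleration ≈ 1.90 m/s²

46 km/h ÷ 3.6 = 12.7778 m/s.
v² = 2a·d ⇒ a = v²/(2d) = 12.7778² / (2 × 43.000) = 163.272 / 86.000 = 1.8985 m/s².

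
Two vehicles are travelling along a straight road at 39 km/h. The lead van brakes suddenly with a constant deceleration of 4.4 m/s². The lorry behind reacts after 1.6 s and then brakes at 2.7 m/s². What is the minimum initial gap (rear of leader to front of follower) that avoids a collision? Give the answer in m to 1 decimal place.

39 km/h ÷ 3.6 = 10.8333 m/s.
Leader travels v²/(2a_L) = 117.360 / 8.800 = 13.336 m before stopping.
Follower covers v·t_r = 10.8333 × 1.6 = 17.333 m while reacting, then v²/(2a_F) = 117.360 / 5.400 = 21.733 m while braking, for a total of 17.333 + 21.733 = 39.066 m.
Since a_F ≤ a_L and the follower starts braking later, the follower is never slower than the leader, so the closest approach is when both have stopped.
Minimum gap = 39.066 − 13.336 = 25.730 m.

Minimum gap ≈ 25.7 m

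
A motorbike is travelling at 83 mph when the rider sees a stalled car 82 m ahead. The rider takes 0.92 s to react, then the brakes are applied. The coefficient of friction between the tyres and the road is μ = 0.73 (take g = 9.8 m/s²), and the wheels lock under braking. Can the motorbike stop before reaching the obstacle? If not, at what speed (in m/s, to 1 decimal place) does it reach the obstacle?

83 mph × 0.44704 = 37.1043 m/s.
a = μg = 0.73 × 9.8 = 7.154 m/s².
Reaction distance = 37.1043 × 0.92 = 34.136 m.
Braking distance needed to stop: v²/(2a) = 1376.729 / 14.308 = 96.221 m, so total needed = 34.136 + 96.221 = 130.357 m > 82 m — it cannot stop.
Distance remaining when braking begins: 82 − 34.136 = 47.864 m.
v² = v₀² − 2a·d = 1376.729 − 2 × 7.154 × 47.864 = 691.891 m²/s².
v = √691.891 = 26.304 m/s.

No — it strikes the obstacle at 26.3 m/s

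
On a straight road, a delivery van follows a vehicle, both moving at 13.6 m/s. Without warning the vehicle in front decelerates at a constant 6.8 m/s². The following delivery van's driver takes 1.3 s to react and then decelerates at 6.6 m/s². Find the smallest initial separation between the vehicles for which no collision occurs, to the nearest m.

Leader travels v²/(2a_L) = 184.960 / 13.600 = 13.600 m before stopping.
Follower covers v·t_r = 13.6000 × 1.3 = 17.680 m while reacting, then v²/(2a_F) = 184.960 / 13.200 = 14.012 m while braking, for a total of 17.680 + 14.012 = 31.692 m.
Since a_F ≤ a_L and the follower starts braking later, the follower is never slower than the leader, so the closest approach is when both have stopped.
Minimum gap = 31.692 − 13.600 = 18.092 m.

Minimum gap ≈ 18 m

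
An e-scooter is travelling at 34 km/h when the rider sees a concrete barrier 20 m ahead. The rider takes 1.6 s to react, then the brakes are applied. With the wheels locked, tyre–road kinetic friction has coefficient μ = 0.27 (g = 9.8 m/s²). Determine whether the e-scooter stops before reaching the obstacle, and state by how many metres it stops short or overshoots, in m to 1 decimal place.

34 km/h ÷ 3.6 = 9.4444 m/s.
a = μg = 0.27 × 9.8 = 2.646 m/s².
Reaction distance = 9.4444 × 1.6 = 15.111 m.
Braking distance = v²/(2a) = 89.197 / 5.292 = 16.855 m.
Total stopping distance = 15.111 + 16.855 = 31.966 m, vs 20 m available — it cannot stop in time and overshoots by 31.966 − 20 = 11.966 m.

No — it overshoots by 12.0 m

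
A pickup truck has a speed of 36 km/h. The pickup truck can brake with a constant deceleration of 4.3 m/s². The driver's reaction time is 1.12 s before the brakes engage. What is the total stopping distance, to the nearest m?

Total stopping distance ≈ 23 m

36 km/h ÷ 3.6 = 10.0000 m/s.
Reaction distance = v·t_r = 10.0000 × 1.12 = 11.200 m.
Braking distance = v²/(2a) = 10.0000² / (2 × 4.300) = 100.000 / 8.600 = 11.628 m.
Total = 11.200 + 11.628 = 22.828 m.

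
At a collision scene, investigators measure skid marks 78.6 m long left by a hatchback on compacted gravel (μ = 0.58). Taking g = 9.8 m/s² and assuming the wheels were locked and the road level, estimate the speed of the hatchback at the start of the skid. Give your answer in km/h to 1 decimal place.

Deceleration a = μg = 0.58 × 9.8 = 5.684 m/s².
v = √(2a·d) = √(2 × 5.684 × 78.6) = √893.525 = 29.8919 m/s.
= 29.8919 × 3.6 = 107.611 km/h.

Initial speed ≈ 107.6 km/h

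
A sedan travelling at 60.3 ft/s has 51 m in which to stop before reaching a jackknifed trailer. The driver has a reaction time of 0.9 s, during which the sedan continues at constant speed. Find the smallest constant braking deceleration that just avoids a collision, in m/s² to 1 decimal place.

60.3 ft/s × 0.3048 = 18.3794 m/s.
Distance covered during reaction = 18.3794 × 0.9 = 16.541 m.
Distance available for braking: 51 − 16.541 = 34.459 m.
v² = 2a·d ⇒ a = v²/(2d) = 18.3794² / (2 × 34.459) = 337.802 / 68.918 = 4.9015 m/s².

Required deceleration ≈ 4.9 m/s²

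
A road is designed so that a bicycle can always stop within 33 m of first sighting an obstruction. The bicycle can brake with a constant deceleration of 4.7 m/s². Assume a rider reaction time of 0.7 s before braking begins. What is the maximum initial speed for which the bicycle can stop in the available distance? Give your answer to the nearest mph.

Maximum speed ≈ 33 mph

Stopping distance: v·t_r + v²/(2a) = 33 with t_r = 0.7 s and a = 4.700 m/s².
So v² + 6.580 v − 310.20 = 0.
Positive root: v = −a·t_r + √((a·t_r)² + 2a·d) = −3.290 + √(10.824 + 310.20) = 14.6271 m/s.
14.6271 m/s ÷ 0.44704 = 32.720 mph.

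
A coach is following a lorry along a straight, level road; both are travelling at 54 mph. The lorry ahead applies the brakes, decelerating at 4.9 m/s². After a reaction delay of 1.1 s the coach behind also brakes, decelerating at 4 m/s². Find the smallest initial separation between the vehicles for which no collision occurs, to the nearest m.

54 mph × 0.44704 = 24.1402 m/s.
Leader travels v²/(2a_L) = 582.749 / 9.800 = 59.464 m before stopping.
Follower covers v·t_r = 24.1402 × 1.1 = 26.554 m while reacting, then v²/(2a_F) = 582.749 / 8.000 = 72.844 m while braking, for a total of 26.554 + 72.844 = 99.398 m.
Since a_F ≤ a_L and the follower starts braking later, the follower is never slower than the leader, so the closest approach is when both have stopped.
Minimum gap = 99.398 − 59.464 = 39.934 m.

Minimum gap ≈ 40 m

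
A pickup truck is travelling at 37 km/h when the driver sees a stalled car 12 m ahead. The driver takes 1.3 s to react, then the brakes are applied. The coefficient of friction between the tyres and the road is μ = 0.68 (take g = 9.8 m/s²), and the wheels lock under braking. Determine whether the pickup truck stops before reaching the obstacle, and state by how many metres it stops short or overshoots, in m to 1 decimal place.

37 km/h ÷ 3.6 = 10.2778 m/s.
a = μg = 0.68 × 9.8 = 6.664 m/s².
Reaction distance = 10.2778 × 1.3 = 13.361 m.
Braking distance = v²/(2a) = 105.633 / 13.328 = 7.926 m.
Total stopping distance = 13.361 + 7.926 = 21.287 m, vs 12 m available — it cannot stop in time and overshoots by 21.287 − 12 = 9.287 m.

No — it overshoots by 9.3 m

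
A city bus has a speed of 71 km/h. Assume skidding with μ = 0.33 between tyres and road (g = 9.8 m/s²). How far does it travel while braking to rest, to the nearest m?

71 km/h ÷ 3.6 = 19.7222 m/s.
a = μg = 0.33 × 9.8 = 3.234 m/s².
Braking distance = v²/(2a) = 19.7222² / (2 × 3.234) = 388.965 / 6.468 = 60.137 m.

Braking distance ≈ 60 m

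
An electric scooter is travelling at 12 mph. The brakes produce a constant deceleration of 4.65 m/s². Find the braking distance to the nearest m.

Braking distance ≈ 3 m

12 mph × 0.44704 = 5.3645 m/s.
Braking distance = v²/(2a) = 5.3645² / (2 × 4.650) = 28.778 / 9.300 = 3.094 m.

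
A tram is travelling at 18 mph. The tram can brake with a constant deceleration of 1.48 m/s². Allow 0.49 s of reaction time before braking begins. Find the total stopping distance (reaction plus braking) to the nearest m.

Total stopping distance ≈ 26 m

18 mph × 0.44704 = 8.0467 m/s.
Reaction distance = v·t_r = 8.0467 × 0.49 = 3.943 m.
Braking distance = v²/(2a) = 8.0467² / (2 × 1.480) = 64.749 / 2.960 = 21.875 m.
Total = 3.943 + 21.875 = 25.818 m.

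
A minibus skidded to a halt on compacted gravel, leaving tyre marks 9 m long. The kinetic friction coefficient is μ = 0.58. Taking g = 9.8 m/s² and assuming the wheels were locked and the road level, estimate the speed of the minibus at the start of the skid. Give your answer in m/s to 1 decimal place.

Deceleration a = μg = 0.58 × 9.8 = 5.684 m/s².
v = √(2a·d) = √(2 × 5.684 × 9) = √102.312 = 10.1149 m/s.

Initial speed ≈ 10.1 m/s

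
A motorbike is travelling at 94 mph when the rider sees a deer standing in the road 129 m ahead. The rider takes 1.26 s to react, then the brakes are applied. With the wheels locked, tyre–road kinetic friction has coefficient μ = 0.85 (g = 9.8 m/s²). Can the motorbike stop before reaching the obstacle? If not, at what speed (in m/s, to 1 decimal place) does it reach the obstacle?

No — it strikes the obstacle at 22.3 m/s

94 mph × 0.44704 = 42.0218 m/s.
a = μg = 0.85 × 9.8 = 8.330 m/s².
Reaction distance = 42.0218 × 1.26 = 52.947 m.
Braking distance needed to stop: v²/(2a) = 1765.832 / 16.660 = 105.992 m, so total needed = 52.947 + 105.992 = 158.939 m > 129 m — it cannot stop.
Distance remaining when braking begins: 129 − 52.947 = 76.053 m.
v² = v₀² − 2a·d = 1765.832 − 2 × 8.330 × 76.053 = 498.789 m²/s².
v = √498.789 = 22.334 m/s.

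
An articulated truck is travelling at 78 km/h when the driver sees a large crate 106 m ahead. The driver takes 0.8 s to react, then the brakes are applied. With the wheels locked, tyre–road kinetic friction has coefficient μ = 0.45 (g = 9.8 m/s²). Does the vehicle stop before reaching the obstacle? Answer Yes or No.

78 km/h ÷ 3.6 = 21.6667 m/s.
a = μg = 0.45 × 9.8 = 4.410 m/s².
Reaction distance = 21.6667 × 0.8 = 17.333 m.
Braking distance = v²/(2a) = 469.446 / 8.820 = 53.225 m.
Total stopping distance = 17.333 + 53.225 = 70.558 m, vs 106 m available — it stops with 106 − 70.558 = 35.442 m to spare.

Yes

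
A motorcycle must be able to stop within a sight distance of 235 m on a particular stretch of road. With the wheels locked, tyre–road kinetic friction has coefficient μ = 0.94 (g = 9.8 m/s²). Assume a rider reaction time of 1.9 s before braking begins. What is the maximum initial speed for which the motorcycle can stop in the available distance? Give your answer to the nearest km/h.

a = μg = 0.94 × 9.8 = 9.212 m/s².
Stopping distance: v·t_r + v²/(2a) = 235 with t_r = 1.9 s and a = 9.212 m/s².
So v² + 35.006 v − 4329.64 = 0.
Positive root: v = −a·t_r + √((a·t_r)² + 2a·d) = −17.503 + √(306.355 + 4329.64) = 50.5851 m/s.
50.5851 m/s × 3.6 = 182.106 km/h.

Maximum speed ≈ 182 km/h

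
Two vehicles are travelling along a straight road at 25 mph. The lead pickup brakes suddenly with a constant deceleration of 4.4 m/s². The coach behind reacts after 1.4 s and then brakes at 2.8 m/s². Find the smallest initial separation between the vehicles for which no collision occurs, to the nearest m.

Minimum gap ≈ 24 m

25 mph × 0.44704 = 11.1760 m/s.
Leader travels v²/(2a_L) = 124.903 / 8.800 = 14.194 m before stopping.
Follower covers v·t_r = 11.1760 × 1.4 = 15.646 m while reacting, then v²/(2a_F) = 124.903 / 5.600 = 22.304 m while braking, for a total of 15.646 + 22.304 = 37.950 m.
Since a_F ≤ a_L and the follower starts braking later, the follower is never slower than the leader, so the closest approach is when both have stopped.
Minimum gap = 37.950 − 14.194 = 23.756 m.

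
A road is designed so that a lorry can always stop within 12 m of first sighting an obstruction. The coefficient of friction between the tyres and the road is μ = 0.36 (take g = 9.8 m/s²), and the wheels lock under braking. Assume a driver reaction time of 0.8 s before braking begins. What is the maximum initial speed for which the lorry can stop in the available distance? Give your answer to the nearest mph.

a = μg = 0.36 × 9.8 = 3.528 m/s².
Stopping distance: v·t_r + v²/(2a) = 12 with t_r = 0.8 s and a = 3.528 m/s².
So v² + 5.645 v − 84.67 = 0.
Positive root: v = −a·t_r + √((a·t_r)² + 2a·d) = −2.822 + √(7.964 + 84.67) = 6.8027 m/s.
6.8027 m/s ÷ 0.44704 = 15.217 mph.

Maximum speed ≈ 15 mph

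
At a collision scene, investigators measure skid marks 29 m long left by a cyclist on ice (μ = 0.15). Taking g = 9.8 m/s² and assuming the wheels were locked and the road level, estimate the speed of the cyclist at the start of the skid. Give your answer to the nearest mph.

Deceleration a = μg = 0.15 × 9.8 = 1.470 m/s².
v = √(2a·d) = √(2 × 1.470 × 29) = √85.260 = 9.2336 m/s.
= 9.2336 ÷ 0.44704 = 20.655 mph.

Initial speed ≈ 21 mph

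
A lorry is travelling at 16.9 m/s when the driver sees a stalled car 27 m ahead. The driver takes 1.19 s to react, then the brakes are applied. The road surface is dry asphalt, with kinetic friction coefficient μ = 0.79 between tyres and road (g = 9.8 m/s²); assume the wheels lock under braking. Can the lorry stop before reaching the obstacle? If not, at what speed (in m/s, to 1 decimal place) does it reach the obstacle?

No — it strikes the obstacle at 13.4 m/s

a = μg = 0.79 × 9.8 = 7.742 m/s².
Reaction distance = 16.9000 × 1.19 = 20.111 m.
Braking distance needed to stop: v²/(2a) = 285.610 / 15.484 = 18.445 m, so total needed = 20.111 + 18.445 = 38.556 m > 27 m — it cannot stop.
Distance remaining when braking begins: 27 − 20.111 = 6.889 m.
v² = v₀² − 2a·d = 285.610 − 2 × 7.742 × 6.889 = 178.941 m²/s².
v = √178.941 = 13.377 m/s.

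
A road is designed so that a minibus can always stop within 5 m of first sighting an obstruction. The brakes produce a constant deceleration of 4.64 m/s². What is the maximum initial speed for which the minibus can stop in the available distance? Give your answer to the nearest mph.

v²/(2a) = d ⇒ v = √(2 × 4.640 × 5) = √46.40 = 6.8118 m/s.
6.8118 m/s ÷ 0.44704 = 15.238 mph.

Maximum speed ≈ 15 mph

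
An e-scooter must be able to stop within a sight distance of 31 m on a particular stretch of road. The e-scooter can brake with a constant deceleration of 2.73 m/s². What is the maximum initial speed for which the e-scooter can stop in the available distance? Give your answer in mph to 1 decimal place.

v²/(2a) = d ⇒ v = √(2 × 2.730 × 31) = √169.26 = 13.0100 m/s.
13.0100 m/s ÷ 0.44704 = 29.103 mph.

Maximum speed ≈ 29.1 mph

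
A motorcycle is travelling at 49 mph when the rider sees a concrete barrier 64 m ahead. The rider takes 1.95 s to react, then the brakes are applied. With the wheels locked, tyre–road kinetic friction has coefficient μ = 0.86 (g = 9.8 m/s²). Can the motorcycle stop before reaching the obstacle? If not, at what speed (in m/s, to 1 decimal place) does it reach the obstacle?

No — it strikes the obstacle at 11.0 m/s

49 mph × 0.44704 = 21.9050 m/s.
a = μg = 0.86 × 9.8 = 8.428 m/s².
Reaction distance = 21.9050 × 1.95 = 42.715 m.
Braking distance needed to stop: v²/(2a) = 479.829 / 16.856 = 28.466 m, so total needed = 42.715 + 28.466 = 71.181 m > 64 m — it cannot stop.
Distance remaining when braking begins: 64 − 42.715 = 21.285 m.
v² = v₀² − 2a·d = 479.829 − 2 × 8.428 × 21.285 = 121.049 m²/s².
v = √121.049 = 11.002 m/s.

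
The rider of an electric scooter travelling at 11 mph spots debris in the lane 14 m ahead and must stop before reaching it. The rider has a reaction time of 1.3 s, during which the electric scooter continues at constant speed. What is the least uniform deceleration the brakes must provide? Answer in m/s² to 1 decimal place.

Required deceleration ≈ 1.6 m/s²

11 mph × 0.44704 = 4.9174 m/s.
Distance covered during reaction = 4.9174 × 1.3 = 6.393 m.
Distance available for braking: 14 − 6.393 = 7.607 m.
v² = 2a·d ⇒ a = v²/(2d) = 4.9174² / (2 × 7.607) = 24.181 / 15.214 = 1.5894 m/s².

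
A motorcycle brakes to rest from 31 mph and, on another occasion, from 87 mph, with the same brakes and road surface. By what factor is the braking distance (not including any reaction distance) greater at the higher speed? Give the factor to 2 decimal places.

Factor ≈ 7.88

Braking distance d = v²/(2a), so with a fixed, d ∝ v².
Factor = (87/31)² = 2.8065² = 7.8764.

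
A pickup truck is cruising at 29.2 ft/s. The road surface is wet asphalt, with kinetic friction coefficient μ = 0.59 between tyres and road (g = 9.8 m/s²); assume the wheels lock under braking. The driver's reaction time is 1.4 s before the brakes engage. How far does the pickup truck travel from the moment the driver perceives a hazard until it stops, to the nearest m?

Total stopping distance ≈ 19 m

29.2 ft/s × 0.3048 = 8.9002 m/s.
a = μg = 0.59 × 9.8 = 5.782 m/s².
Reaction distance = v·t_r = 8.9002 × 1.4 = 12.460 m.
Braking distance = v²/(2a) = 8.9002² / (2 × 5.782) = 79.214 / 11.564 = 6.850 m.
Total = 12.460 + 6.850 = 19.310 m.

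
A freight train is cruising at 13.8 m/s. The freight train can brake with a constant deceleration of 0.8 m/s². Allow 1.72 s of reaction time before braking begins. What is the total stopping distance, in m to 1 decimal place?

Total stopping distance ≈ 142.8 m

Reaction distance = v·t_r = 13.8000 × 1.72 = 23.736 m.
Braking distance = v²/(2a) = 13.8000² / (2 × 0.800) = 190.440 / 1.600 = 119.025 m.
Total = 23.736 + 119.025 = 142.761 m.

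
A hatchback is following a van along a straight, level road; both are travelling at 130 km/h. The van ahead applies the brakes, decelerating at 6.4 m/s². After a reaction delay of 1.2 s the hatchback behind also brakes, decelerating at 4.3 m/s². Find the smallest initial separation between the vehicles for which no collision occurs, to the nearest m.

130 km/h ÷ 3.6 = 36.1111 m/s.
Leader travels v²/(2a_L) = 1304.012 / 12.800 = 101.876 m before stopping.
Follower covers v·t_r = 36.1111 × 1.2 = 43.333 m while reacting, then v²/(2a_F) = 1304.012 / 8.600 = 151.629 m while braking, for a total of 43.333 + 151.629 = 194.962 m.
Since a_F ≤ a_L and the follower starts braking later, the follower is never slower than the leader, so the closest approach is when both have stopped.
Minimum gap = 194.962 − 101.876 = 93.086 m.

Minimum gap ≈ 93 m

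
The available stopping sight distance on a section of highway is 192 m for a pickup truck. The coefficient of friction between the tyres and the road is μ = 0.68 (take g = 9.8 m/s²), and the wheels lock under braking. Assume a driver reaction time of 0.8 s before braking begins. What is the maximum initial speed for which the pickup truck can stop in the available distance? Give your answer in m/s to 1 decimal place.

Maximum speed ≈ 45.5 m/s

a = μg = 0.68 × 9.8 = 6.664 m/s².
Stopping distance: v·t_r + v²/(2a) = 192 with t_r = 0.8 s and a = 6.664 m/s².
So v² + 10.662 v − 2558.98 = 0.
Positive root: v = −a·t_r + √((a·t_r)² + 2a·d) = −5.331 + √(28.420 + 2558.98) = 45.5355 m/s.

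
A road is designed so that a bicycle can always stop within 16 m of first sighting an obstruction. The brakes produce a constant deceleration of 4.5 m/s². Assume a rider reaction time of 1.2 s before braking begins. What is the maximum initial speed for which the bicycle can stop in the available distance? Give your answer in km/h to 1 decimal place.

Maximum speed ≈ 27.9 km/h

Stopping distance: v·t_r + v²/(2a) = 16 with t_r = 1.2 s and a = 4.500 m/s².
So v² + 10.800 v − 144.00 = 0.
Positive root: v = −a·t_r + √((a·t_r)² + 2a·d) = −5.400 + √(29.160 + 144.00) = 7.7590 m/s.
7.7590 m/s × 3.6 = 27.932 km/h.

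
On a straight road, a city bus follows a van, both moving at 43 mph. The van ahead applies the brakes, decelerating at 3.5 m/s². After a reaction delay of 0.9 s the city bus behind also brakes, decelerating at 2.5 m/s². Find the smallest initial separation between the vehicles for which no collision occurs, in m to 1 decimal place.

43 mph × 0.44704 = 19.2227 m/s.
Leader travels v²/(2a_L) = 369.512 / 7.000 = 52.787 m before stopping.
Follower covers v·t_r = 19.2227 × 0.9 = 17.300 m while reacting, then v²/(2a_F) = 369.512 / 5.000 = 73.902 m while braking, for a total of 17.300 + 73.902 = 91.202 m.
Since a_F ≤ a_L and the follower starts braking later, the follower is never slower than the leader, so the closest approach is when both have stopped.
Minimum gap = 91.202 − 52.787 = 38.415 m.

Minimum gap ≈ 38.4 m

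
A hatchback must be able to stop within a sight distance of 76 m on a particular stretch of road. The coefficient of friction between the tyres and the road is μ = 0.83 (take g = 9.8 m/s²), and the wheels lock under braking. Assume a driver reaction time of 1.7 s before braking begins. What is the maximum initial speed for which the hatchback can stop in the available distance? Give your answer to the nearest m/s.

a = μg = 0.83 × 9.8 = 8.134 m/s².
Stopping distance: v·t_r + v²/(2a) = 76 with t_r = 1.7 s and a = 8.134 m/s².
So v² + 27.656 v − 1236.37 = 0.
Positive root: v = −a·t_r + √((a·t_r)² + 2a·d) = −13.828 + √(191.214 + 1236.37) = 23.9554 m/s.

Maximum speed ≈ 24 m/s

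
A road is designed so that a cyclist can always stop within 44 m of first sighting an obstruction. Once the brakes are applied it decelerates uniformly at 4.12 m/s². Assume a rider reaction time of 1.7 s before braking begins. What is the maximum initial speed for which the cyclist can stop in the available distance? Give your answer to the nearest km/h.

Maximum speed ≈ 48 km/h

Stopping distance: v·t_r + v²/(2a) = 44 with t_r = 1.7 s and a = 4.120 m/s².
So v² + 14.008 v − 362.56 = 0.
Positive root: v = −a·t_r + √((a·t_r)² + 2a·d) = −7.004 + √(49.056 + 362.56) = 13.2843 m/s.
13.2843 m/s × 3.6 = 47.823 km/h.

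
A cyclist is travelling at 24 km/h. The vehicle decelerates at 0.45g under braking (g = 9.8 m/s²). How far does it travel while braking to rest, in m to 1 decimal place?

24 km/h ÷ 3.6 = 6.6667 m/s.
a = 0.45 × 9.8 = 4.410 m/s².
Braking distance = v²/(2a) = 6.6667² / (2 × 4.410) = 44.445 / 8.820 = 5.039 m.

Braking distance ≈ 5.0 m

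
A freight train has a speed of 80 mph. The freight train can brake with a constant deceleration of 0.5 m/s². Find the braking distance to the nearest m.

Braking distance ≈ 1279 m

80 mph × 0.44704 = 35.7632 m/s.
Braking distance = v²/(2a) = 35.7632² / (2 × 0.500) = 1279.006 / 1.000 = 1279.006 m.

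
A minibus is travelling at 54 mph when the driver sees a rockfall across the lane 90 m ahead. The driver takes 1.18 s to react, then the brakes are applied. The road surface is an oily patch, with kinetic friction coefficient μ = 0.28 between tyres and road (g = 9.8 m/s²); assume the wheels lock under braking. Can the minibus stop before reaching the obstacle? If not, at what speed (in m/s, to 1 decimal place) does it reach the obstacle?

54 mph × 0.44704 = 24.1402 m/s.
a = μg = 0.28 × 9.8 = 2.744 m/s².
Reaction distance = 24.1402 × 1.18 = 28.485 m.
Braking distance needed to stop: v²/(2a) = 582.749 / 5.488 = 106.186 m, so total needed = 28.485 + 106.186 = 134.671 m > 90 m — it cannot stop.
Distance remaining when braking begins: 90 − 28.485 = 61.515 m.
v² = v₀² − 2a·d = 582.749 − 2 × 2.744 × 61.515 = 245.155 m²/s².
v = √245.155 = 15.657 m/s.

No — it strikes the obstacle at 15.7 m/s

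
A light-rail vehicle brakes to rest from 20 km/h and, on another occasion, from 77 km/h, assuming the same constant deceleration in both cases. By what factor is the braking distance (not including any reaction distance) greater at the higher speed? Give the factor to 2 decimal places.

Braking distance d = v²/(2a), so with a fixed, d ∝ v².
Factor = (77/20)² = 3.8500² = 14.8225.

Factor ≈ 14.82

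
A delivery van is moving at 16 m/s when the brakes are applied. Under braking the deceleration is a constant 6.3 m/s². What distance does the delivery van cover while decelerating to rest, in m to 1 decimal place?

Braking distance = v²/(2a) = 16.0000² / (2 × 6.300) = 256.000 / 12.600 = 20.317 m.

Braking distance ≈ 20.3 m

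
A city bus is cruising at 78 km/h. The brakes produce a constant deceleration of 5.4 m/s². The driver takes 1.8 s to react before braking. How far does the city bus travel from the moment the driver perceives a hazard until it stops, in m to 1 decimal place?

Total stopping distance ≈ 82.5 m

78 km/h ÷ 3.6 = 21.6667 m/s.
Reaction distance = v·t_r = 21.6667 × 1.8 = 39.000 m.
Braking distance = v²/(2a) = 21.6667² / (2 × 5.400) = 469.446 / 10.800 = 43.467 m.
Total = 39.000 + 43.467 = 82.467 m.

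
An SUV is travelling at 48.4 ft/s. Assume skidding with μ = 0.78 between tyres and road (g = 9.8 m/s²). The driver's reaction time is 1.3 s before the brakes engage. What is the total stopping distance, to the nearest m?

Total stopping distance ≈ 33 m

48.4 ft/s × 0.3048 = 14.7523 m/s.
a = μg = 0.78 × 9.8 = 7.644 m/s².
Reaction distance = v·t_r = 14.7523 × 1.3 = 19.178 m.
Braking distance = v²/(2a) = 14.7523² / (2 × 7.644) = 217.630 / 15.288 = 14.235 m.
Total = 19.178 + 14.235 = 33.413 m.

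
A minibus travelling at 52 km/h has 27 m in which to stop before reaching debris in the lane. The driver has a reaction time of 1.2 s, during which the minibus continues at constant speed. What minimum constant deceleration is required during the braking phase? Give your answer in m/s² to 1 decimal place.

Required deceleration ≈ 10.8 m/s²

52 km/h ÷ 3.6 = 14.4444 m/s.
Distance covered during reaction = 14.4444 × 1.2 = 17.333 m.
Distance available for braking: 27 − 17.333 = 9.667 m.
v² = 2a·d ⇒ a = v²/(2d) = 14.4444² / (2 × 9.667) = 208.641 / 19.334 = 10.7914 m/s².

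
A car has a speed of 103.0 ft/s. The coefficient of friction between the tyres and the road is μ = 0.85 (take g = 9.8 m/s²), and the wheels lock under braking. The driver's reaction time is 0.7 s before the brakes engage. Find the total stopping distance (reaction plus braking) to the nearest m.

Total stopping distance ≈ 81 m

103 ft/s × 0.3048 = 31.3944 m/s.
a = μg = 0.85 × 9.8 = 8.330 m/s².
Reaction distance = v·t_r = 31.3944 × 0.7 = 21.976 m.
Braking distance = v²/(2a) = 31.3944² / (2 × 8.330) = 985.608 / 16.660 = 59.160 m.
Total = 21.976 + 59.160 = 81.136 m.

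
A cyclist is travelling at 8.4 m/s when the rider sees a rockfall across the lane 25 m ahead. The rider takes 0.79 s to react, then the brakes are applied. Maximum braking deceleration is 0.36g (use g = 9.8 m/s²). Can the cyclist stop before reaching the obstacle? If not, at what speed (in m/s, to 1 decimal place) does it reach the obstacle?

Yes — it stops about 8.4 m short of the obstacle, so it never reaches it

a = 0.36 × 9.8 = 3.528 m/s².
Reaction distance = 8.4000 × 0.79 = 6.636 m.
Braking distance = v²/(2a) = 70.560 / 7.056 = 10.000 m.
Total stopping distance = 6.636 + 10.000 = 16.636 m, vs 25 m available — it stops with 25 − 16.636 = 8.364 m to spare.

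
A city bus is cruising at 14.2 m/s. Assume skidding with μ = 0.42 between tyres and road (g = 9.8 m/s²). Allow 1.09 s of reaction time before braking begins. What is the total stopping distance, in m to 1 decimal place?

Total stopping distance ≈ 40.0 m

a = μg = 0.42 × 9.8 = 4.116 m/s².
Reaction distance = v·t_r = 14.2000 × 1.09 = 15.478 m.
Braking distance = v²/(2a) = 14.2000² / (2 × 4.116) = 201.640 / 8.232 = 24.495 m.
Total = 15.478 + 24.495 = 39.973 m.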